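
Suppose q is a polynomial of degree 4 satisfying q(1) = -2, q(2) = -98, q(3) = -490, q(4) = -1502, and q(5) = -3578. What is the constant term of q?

Write q(s) = as^4 + bs^3 + cs^2 + ds + e. Substituting each data point gives a linear system:
  a + b + c + d + e = -2
  16a + 8b + 4c + 2d + e = -98
  81a + 27b + 9c + 3d + e = -490
  256a + 64b + 16c + 4d + e = -1502
  625a + 125b + 25c + 5d + e = -3578
Solving the system yields a = -5, b = -4, c = 1, d = 4, e = 2.
So q(s) = -5s⁴ - 4s³ + s² + 4s + 2.
The constant term is 2.

2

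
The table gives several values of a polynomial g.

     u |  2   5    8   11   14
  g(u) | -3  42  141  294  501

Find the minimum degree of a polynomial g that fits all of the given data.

2

Forward differences of the values at u = 2, 5, 8, 11, 14:
  g  : -3  42  141  294  501
  Δ  : 45  99  153  207
  Δ^2: 54  54  54
  Δ^3: 0  0
  Δ^4: 0
The second differences are constant (54) and nonzero, while all higher differences vanish, so the minimal degree is 2.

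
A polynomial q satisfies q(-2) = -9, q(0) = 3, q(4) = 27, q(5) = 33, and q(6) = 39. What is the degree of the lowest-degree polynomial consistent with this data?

1

Divided differences on the nodes -2, 0, 4, 5, 6:
  order 0: -9  3  27  33  39
  order 1: 6  6  6  6
  order 2: 0  0  0
  order 3: 0  0
  order 4: 0
The order-1 divided differences are all 6 (nonzero) and every higher order vanishes, so the data lies on a polynomial of degree exactly 1.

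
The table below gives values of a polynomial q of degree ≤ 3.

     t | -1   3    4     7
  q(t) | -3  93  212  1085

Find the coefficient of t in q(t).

Write q(t) = at^3 + bt^2 + ct + d. Substituting each data point gives a linear system:
  -a + b - c + d = -3
  27a + 9b + 3c + d = 93
  64a + 16b + 4c + d = 212
  343a + 49b + 7c + d = 1085
Solving the system yields a = 3, b = 1, c = 1, d = 0.
So q(t) = 3t³ + t² + t.
The coefficient of t is 1.

1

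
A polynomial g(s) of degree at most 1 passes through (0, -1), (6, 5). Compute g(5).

4

Using the Lagrange interpolation formula with nodes 0, 6:
  L_0(s) = (s - 6) / -6
  L_1(s) = s / 6
Then g(s) = -1·L_0(s) + 5·L_1(s).
Expanding and collecting terms gives g(s) = s - 1.
Evaluating at s = 5: g(5) = 4.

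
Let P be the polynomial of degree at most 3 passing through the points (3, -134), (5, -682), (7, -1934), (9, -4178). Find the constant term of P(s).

Write P(s) = as^3 + bs^2 + cs + d. Substituting each data point gives a linear system:
  27a + 9b + 3c + d = -134
  125a + 25b + 5c + d = -682
  343a + 49b + 7c + d = -1934
  729a + 81b + 9c + d = -4178
Solving the system yields a = -6, b = 2, c = 4, d = -2.
So P(s) = -6s³ + 2s² + 4s - 2.
The constant term is -2.

-2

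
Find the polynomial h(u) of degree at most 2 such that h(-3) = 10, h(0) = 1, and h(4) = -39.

Using the Lagrange interpolation formula with nodes -3, 0, 4:
  L_0(u) = u(u - 4) / 21
  L_1(u) = (u + 3)(u - 4) / -12
  L_2(u) = (u + 3)u / 28
Then h(u) = 10·L_0(u) + 1·L_1(u) - 39·L_2(u).
Expanding and collecting terms gives h(u) = -u^2 - 6u + 1.
Check: h(-3) = 10. ✓

h(u) = -u^2 - 6u + 1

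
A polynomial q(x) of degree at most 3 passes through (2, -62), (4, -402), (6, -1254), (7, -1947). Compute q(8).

Using the Lagrange interpolation formula with nodes 2, 4, 6, 7:
  L_0(x) = (x - 4)(x - 6)(x - 7) / -40
  L_1(x) = (x - 2)(x - 6)(x - 7) / 12
  L_2(x) = (x - 2)(x - 4)(x - 7) / -8
  L_3(x) = (x - 2)(x - 4)(x - 6) / 15
Then q(x) = -62·L_0(x) - 402·L_1(x) - 1254·L_2(x) - 1947·L_3(x).
Expanding and collecting terms gives q(x) = -5x^3 - 4x^2 - 6x + 6.
Evaluating at x = 8: q(8) = -2858.

-2858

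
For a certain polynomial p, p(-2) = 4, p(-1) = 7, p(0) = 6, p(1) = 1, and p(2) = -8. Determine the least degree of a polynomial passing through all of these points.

Forward differences of the values at n = -2, -1, 0, 1, 2:
  p  : 4  7  6  1  -8
  Δ  : 3  -1  -5  -9
  Δ^2: -4  -4  -4
  Δ^3: 0  0
  Δ^4: 0
The second differences are constant (-4) and nonzero, while all higher differences vanish, so the minimal degree is 2.

2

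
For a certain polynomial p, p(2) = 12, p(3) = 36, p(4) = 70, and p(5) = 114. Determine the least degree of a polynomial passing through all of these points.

2

Forward differences of the values at x = 2, 3, 4, 5:
  p  : 12  36  70  114
  Δ  : 24  34  44
  Δ^2: 10  10
  Δ^3: 0
The second differences are constant (10) and nonzero, while all higher differences vanish, so the minimal degree is 2.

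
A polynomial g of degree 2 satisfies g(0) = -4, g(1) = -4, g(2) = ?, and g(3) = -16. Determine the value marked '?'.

-8

On equispaced nodes a degree-2 polynomial has vanishing third forward difference, so
  - g(0) + 3·g(1) - 3·g(2) + g(3) = 0.
Substituting the known values and solving for g(2):
  -3·g(2) = 24
  g(2) = -8.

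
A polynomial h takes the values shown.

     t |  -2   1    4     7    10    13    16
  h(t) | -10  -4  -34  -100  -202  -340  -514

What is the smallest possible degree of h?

2

Forward differences of the values at t = -2, 1, 4, 7, 10, 13, 16:
  h  : -10  -4  -34  -100  -202  -340  -514
  Δ  : 6  -30  -66  -102  -138  -174
  Δ^2: -36  -36  -36  -36  -36
  Δ^3: 0  0  0  0
  Δ^4: 0  0  0
  Δ^5: 0  0
  Δ^6: 0
The second differences are constant (-36) and nonzero, while all higher differences vanish, so the minimal degree is 2.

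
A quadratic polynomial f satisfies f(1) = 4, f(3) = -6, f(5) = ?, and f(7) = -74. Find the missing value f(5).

-32

The 3 known points determine the degree-2 polynomial uniquely.
Write f(t) = at^2 + bt + c. Substituting each data point gives a linear system:
  a + b + c = 4
  9a + 3b + c = -6
  49a + 7b + c = -74
Solving the system yields a = -2, b = 3, c = 3.
So f(t) = -2t^2 + 3t + 3.
Then f(5) = -32.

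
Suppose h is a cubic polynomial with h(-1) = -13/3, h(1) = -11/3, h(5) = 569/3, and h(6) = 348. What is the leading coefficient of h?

Write h(x) = ax^3 + bx^2 + cx + d. Substituting each data point gives a linear system:
  -a + b - c + d = -13/3
  a + b + c + d = -11/3
  125a + 25b + 5c + d = 569/3
  216a + 36b + 6c + d = 348
Solving the system yields a = 2, b = -2, c = -5/3, d = -2.
So h(x) = 2x^3 - 2x^2 - (5/3)x - 2.
The leading coefficient is 2.

2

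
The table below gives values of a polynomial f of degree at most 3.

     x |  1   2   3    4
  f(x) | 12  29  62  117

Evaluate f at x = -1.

2

Write f(x) = ax^3 + bx^2 + cx + d. Substituting each data point gives a linear system:
  a + b + c + d = 12
  8a + 4b + 2c + d = 29
  27a + 9b + 3c + d = 62
  64a + 16b + 4c + d = 117
Solving the system yields a = 1, b = 2, c = 4, d = 5.
So f(x) = x^3 + 2x^2 + 4x + 5.
Then f(-1) = 2.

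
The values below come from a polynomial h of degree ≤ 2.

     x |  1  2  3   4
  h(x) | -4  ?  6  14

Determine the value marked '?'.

0

The 3 known points determine the degree-2 polynomial uniquely.
Write h(x) = ax^2 + bx + c. Substituting each data point gives a linear system:
  a + b + c = -4
  9a + 3b + c = 6
  16a + 4b + c = 14
Solving the system yields a = 1, b = 1, c = -6.
So h(x) = x^2 + x - 6.
Then h(2) = 0.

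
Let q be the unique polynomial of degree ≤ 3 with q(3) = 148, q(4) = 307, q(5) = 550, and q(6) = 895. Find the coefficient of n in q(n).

6

Write q(n) = an^3 + bn^2 + cn + d. Substituting each data point gives a linear system:
  27a + 9b + 3c + d = 148
  64a + 16b + 4c + d = 307
  125a + 25b + 5c + d = 550
  216a + 36b + 6c + d = 895
Solving the system yields a = 3, b = 6, c = 6, d = -5.
So q(n) = 3n³ + 6n² + 6n - 5.
The coefficient of n is 6.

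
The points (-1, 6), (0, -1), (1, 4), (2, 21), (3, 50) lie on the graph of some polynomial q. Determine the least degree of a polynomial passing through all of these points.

2

Forward differences of the values at u = -1, 0, 1, 2, 3:
  q  : 6  -1  4  21  50
  Δ  : -7  5  17  29
  Δ^2: 12  12  12
  Δ^3: 0  0
  Δ^4: 0
The second differences are constant (12) and nonzero, while all higher differences vanish, so the minimal degree is 2.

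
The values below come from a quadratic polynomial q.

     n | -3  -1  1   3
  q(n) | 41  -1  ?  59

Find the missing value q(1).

The 3 known points determine the degree-2 polynomial uniquely.
Write q(n) = an^2 + bn + c. Substituting each data point gives a linear system:
  9a - 3b + c = 41
  a - b + c = -1
  9a + 3b + c = 59
Solving the system yields a = 6, b = 3, c = -4.
So q(n) = 6n^2 + 3n - 4.
Then q(1) = 5.

5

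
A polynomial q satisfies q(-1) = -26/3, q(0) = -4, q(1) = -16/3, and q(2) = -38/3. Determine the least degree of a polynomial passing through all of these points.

Forward differences of the values at n = -1, 0, 1, 2:
  q  : -26/3  -4  -16/3  -38/3
  Δ  : 14/3  -4/3  -22/3
  Δ^2: -6  -6
  Δ^3: 0
The second differences are constant (-6) and nonzero, while all higher differences vanish, so the minimal degree is 2.

2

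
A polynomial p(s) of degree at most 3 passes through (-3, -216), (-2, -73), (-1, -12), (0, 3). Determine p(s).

p(s) = 6s^3 - 5s^2 + 4s + 3

Write p(s) = as^3 + bs^2 + cs + d. Substituting each data point gives a linear system:
  -27a + 9b - 3c + d = -216
  -8a + 4b - 2c + d = -73
  -a + b - c + d = -12
  d = 3
Solving the system yields a = 6, b = -5, c = 4, d = 3.
So p(s) = 6s^3 - 5s^2 + 4s + 3.
Check: p(-2) = -73. ✓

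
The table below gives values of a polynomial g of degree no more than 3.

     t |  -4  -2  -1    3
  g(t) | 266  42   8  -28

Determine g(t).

Using the Lagrange interpolation formula with nodes -4, -2, -1, 3:
  L_0(t) = (t + 2)(t + 1)(t - 3) / -42
  L_1(t) = (t + 4)(t + 1)(t - 3) / 10
  L_2(t) = (t + 4)(t + 2)(t - 3) / -12
  L_3(t) = (t + 4)(t + 2)(t + 1) / 140
Then g(t) = 266·L_0(t) + 42·L_1(t) + 8·L_2(t) - 28·L_3(t).
Expanding and collecting terms gives g(t) = -3t^3 + 5t^2 + 2t + 2.
Check: g(-1) = 8. ✓

g(t) = -3t^3 + 5t^2 + 2t + 2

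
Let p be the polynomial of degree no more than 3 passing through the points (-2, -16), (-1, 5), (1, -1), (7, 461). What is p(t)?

Using the Lagrange interpolation formula with nodes -2, -1, 1, 7:
  L_0(t) = (t + 1)(t - 1)(t - 7) / -27
  L_1(t) = (t + 2)(t - 1)(t - 7) / 16
  L_2(t) = (t + 2)(t + 1)(t - 7) / -36
  L_3(t) = (t + 2)(t + 1)(t - 1) / 432
Then p(t) = -16·L_0(t) + 5·L_1(t) - 1·L_2(t) + 461·L_3(t).
Expanding and collecting terms gives p(t) = 2t^3 - 4t^2 - 5t + 6.
Check: p(-1) = 5. ✓

p(t) = 2t^3 - 4t^2 - 5t + 6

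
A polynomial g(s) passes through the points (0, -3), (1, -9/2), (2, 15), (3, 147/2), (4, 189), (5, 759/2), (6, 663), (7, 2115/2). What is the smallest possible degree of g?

3

Forward differences of the values at s = 0, 1, 2, 3, 4, 5, 6, 7:
  g  : -3  -9/2  15  147/2  189  759/2  663  2115/2
  Δ  : -3/2  39/2  117/2  231/2  381/2  567/2  789/2
  Δ^2: 21  39  57  75  93  111
  Δ^3: 18  18  18  18  18
  Δ^4: 0  0  0  0
  Δ^5: 0  0  0
  Δ^6: 0  0
  Δ^7: 0
The third differences are constant (18) and nonzero, while all higher differences vanish, so the minimal degree is 3.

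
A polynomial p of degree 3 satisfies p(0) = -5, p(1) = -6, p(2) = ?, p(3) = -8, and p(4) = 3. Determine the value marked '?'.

On equispaced nodes a degree-3 polynomial has vanishing fourth forward difference, so
  p(0) - 4·p(1) + 6·p(2) - 4·p(3) + p(4) = 0.
Substituting the known values and solving for p(2):
  6·p(2) = -54
  p(2) = -9.

-9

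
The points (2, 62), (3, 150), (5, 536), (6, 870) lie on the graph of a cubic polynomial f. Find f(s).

Write f(s) = as^3 + bs^2 + cs + d. Substituting each data point gives a linear system:
  8a + 4b + 2c + d = 62
  27a + 9b + 3c + d = 150
  125a + 25b + 5c + d = 536
  216a + 36b + 6c + d = 870
Solving the system yields a = 3, b = 5, c = 6, d = 6.
So f(s) = 3s^3 + 5s^2 + 6s + 6.
Check: f(3) = 150. ✓

f(s) = 3s^3 + 5s^2 + 6s + 6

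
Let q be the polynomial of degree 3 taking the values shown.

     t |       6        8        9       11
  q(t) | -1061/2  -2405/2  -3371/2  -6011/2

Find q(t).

Write q(t) = at^3 + bt^2 + ct + d. Substituting each data point gives a linear system:
  216a + 36b + 6c + d = -1061/2
  512a + 64b + 8c + d = -2405/2
  729a + 81b + 9c + d = -3371/2
  1331a + 121b + 11c + d = -6011/2
Solving the system yields a = -2, b = -3, c = 2, d = -5/2.
So q(t) = -2t^3 - 3t^2 + 2t - 5/2.
Check: q(6) = -1061/2. ✓

q(t) = -2t^3 - 3t^2 + 2t - 5/2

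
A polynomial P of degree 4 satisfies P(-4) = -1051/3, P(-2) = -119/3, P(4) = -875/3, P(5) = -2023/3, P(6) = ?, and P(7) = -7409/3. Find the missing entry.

The 5 known points determine the degree-4 polynomial uniquely.
Write P(t) = at^4 + bt^3 + ct^2 + dt + e. Substituting each data point gives a linear system:
  256a - 64b + 16c - 4d + e = -1051/3
  16a - 8b + 4c - 2d + e = -119/3
  256a + 64b + 16c + 4d + e = -875/3
  625a + 125b + 25c + 5d + e = -2023/3
  2401a + 343b + 49c + 7d + e = -7409/3
Solving the system yields a = -1, b = 1/3, c = -4, d = 2, e = -1.
So P(t) = -t^4 + (1/3)t^3 - 4t^2 + 2t - 1.
Then P(6) = -1357.

-1357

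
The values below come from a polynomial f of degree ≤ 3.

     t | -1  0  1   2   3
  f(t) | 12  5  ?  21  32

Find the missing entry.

On equispaced nodes a degree-3 polynomial has vanishing fourth forward difference, so
  f(-1) - 4·f(0) + 6·f(1) - 4·f(2) + f(3) = 0.
Substituting the known values and solving for f(1):
  6·f(1) = 60
  f(1) = 10.

10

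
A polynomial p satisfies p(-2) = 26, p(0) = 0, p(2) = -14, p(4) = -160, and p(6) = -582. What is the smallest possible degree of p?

3

Forward differences of the values at n = -2, 0, 2, 4, 6:
  p  : 26  0  -14  -160  -582
  Δ  : -26  -14  -146  -422
  Δ^2: 12  -132  -276
  Δ^3: -144  -144
  Δ^4: 0
The third differences are constant (-144) and nonzero, while all higher differences vanish, so the minimal degree is 3.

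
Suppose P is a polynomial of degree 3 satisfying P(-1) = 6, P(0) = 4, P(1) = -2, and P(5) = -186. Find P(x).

P(x) = -x^3 - 2x^2 - 3x + 4

Using the Lagrange interpolation formula with nodes -1, 0, 1, 5:
  L_0(x) = x(x - 1)(x - 5) / -12
  L_1(x) = (x + 1)(x - 1)(x - 5) / 5
  L_2(x) = (x + 1)x(x - 5) / -8
  L_3(x) = (x + 1)x(x - 1) / 120
Then P(x) = 6·L_0(x) + 4·L_1(x) - 2·L_2(x) - 186·L_3(x).
Expanding and collecting terms gives P(x) = -x^3 - 2x^2 - 3x + 4.
Check: P(-1) = 6. ✓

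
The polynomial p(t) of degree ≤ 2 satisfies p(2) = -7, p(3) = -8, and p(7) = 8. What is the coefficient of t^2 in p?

Write p(t) = at^2 + bt + c. Substituting each data point gives a linear system:
  4a + 2b + c = -7
  9a + 3b + c = -8
  49a + 7b + c = 8
Solving the system yields a = 1, b = -6, c = 1.
So p(t) = t^2 - 6t + 1.
The leading coefficient is 1.

1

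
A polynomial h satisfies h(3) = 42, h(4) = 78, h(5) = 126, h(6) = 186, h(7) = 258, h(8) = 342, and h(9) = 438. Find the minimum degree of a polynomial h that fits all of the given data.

2

Forward differences of the values at n = 3, 4, 5, 6, 7, 8, 9:
  h  : 42  78  126  186  258  342  438
  Δ  : 36  48  60  72  84  96
  Δ^2: 12  12  12  12  12
  Δ^3: 0  0  0  0
  Δ^4: 0  0  0
  Δ^5: 0  0
  Δ^6: 0
The second differences are constant (12) and nonzero, while all higher differences vanish, so the minimal degree is 2.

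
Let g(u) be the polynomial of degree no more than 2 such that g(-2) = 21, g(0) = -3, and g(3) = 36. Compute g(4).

69

Write g(u) = au^2 + bu + c. Substituting each data point gives a linear system:
  4a - 2b + c = 21
  c = -3
  9a + 3b + c = 36
Solving the system yields a = 5, b = -2, c = -3.
So g(u) = 5u^2 - 2u - 3.
Then g(4) = 69.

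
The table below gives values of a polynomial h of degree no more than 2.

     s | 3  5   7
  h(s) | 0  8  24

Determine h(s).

h(s) = s^2 - 4s + 3

Write h(s) = as^2 + bs + c. Substituting each data point gives a linear system:
  9a + 3b + c = 0
  25a + 5b + c = 8
  49a + 7b + c = 24
Solving the system yields a = 1, b = -4, c = 3.
So h(s) = s² - 4s + 3.
Check: h(3) = 0. ✓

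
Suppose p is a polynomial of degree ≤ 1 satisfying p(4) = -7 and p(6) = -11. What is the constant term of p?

1

Write p(n) = an + b. Substituting each data point gives a linear system:
  4a + b = -7
  6a + b = -11
Solving the system yields a = -2, b = 1.
So p(n) = -2n + 1.
The constant term is 1.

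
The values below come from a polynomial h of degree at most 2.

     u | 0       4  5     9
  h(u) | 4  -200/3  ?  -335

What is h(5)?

-313/3

The 3 known points determine the degree-2 polynomial uniquely.
Write h(u) = au^2 + bu + c. Substituting each data point gives a linear system:
  c = 4
  16a + 4b + c = -200/3
  81a + 9b + c = -335
Solving the system yields a = -4, b = -5/3, c = 4.
So h(u) = -4u^2 - (5/3)u + 4.
Then h(5) = -313/3.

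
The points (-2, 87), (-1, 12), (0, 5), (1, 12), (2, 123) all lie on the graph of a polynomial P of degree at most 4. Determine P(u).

Using the Lagrange interpolation formula with nodes -2, -1, 0, 1, 2:
  L_0(u) = (u + 1)u(u - 1)(u - 2) / 24
  L_1(u) = (u + 2)u(u - 1)(u - 2) / -6
  L_2(u) = (u + 2)(u + 1)(u - 1)(u - 2) / 4
  L_3(u) = (u + 2)(u + 1)u(u - 2) / -6
  L_4(u) = (u + 2)(u + 1)u(u - 1) / 24
Then P(u) = 87·L_0(u) + 12·L_1(u) + 5·L_2(u) + 12·L_3(u) + 123·L_4(u).
Expanding and collecting terms gives P(u) = 6u⁴ + 3u³ + u² - 3u + 5.
Check: P(1) = 12. ✓

P(u) = 6u^4 + 3u^3 + u^2 - 3u + 5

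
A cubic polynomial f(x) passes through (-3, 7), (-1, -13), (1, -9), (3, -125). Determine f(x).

Using the Lagrange interpolation formula with nodes -3, -1, 1, 3:
  L_0(x) = (x + 1)(x - 1)(x - 3) / -48
  L_1(x) = (x + 3)(x - 1)(x - 3) / 16
  L_2(x) = (x + 3)(x + 1)(x - 3) / -16
  L_3(x) = (x + 3)(x + 1)(x - 1) / 48
Then f(x) = 7·L_0(x) - 13·L_1(x) - 9·L_2(x) - 125·L_3(x).
Expanding and collecting terms gives f(x) = -3x^3 - 6x^2 + 5x - 5.
Check: f(-1) = -13. ✓

f(x) = -3x^3 - 6x^2 + 5x - 5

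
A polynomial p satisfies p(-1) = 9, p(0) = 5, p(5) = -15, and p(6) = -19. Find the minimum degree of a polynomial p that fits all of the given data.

Divided differences on the nodes -1, 0, 5, 6:
  order 0: 9  5  -15  -19
  order 1: -4  -4  -4
  order 2: 0  0
  order 3: 0
The order-1 divided differences are all -4 (nonzero) and every higher order vanishes, so the data lies on a polynomial of degree exactly 1.

1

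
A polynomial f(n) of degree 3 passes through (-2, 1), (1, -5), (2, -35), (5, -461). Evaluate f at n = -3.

35

Using the Lagrange interpolation formula with nodes -2, 1, 2, 5:
  L_0(n) = (n - 1)(n - 2)(n - 5) / -84
  L_1(n) = (n + 2)(n - 2)(n - 5) / 12
  L_2(n) = (n + 2)(n - 1)(n - 5) / -12
  L_3(n) = (n + 2)(n - 1)(n - 2) / 84
Then f(n) = 1·L_0(n) - 5·L_1(n) - 35·L_2(n) - 461·L_3(n).
Expanding and collecting terms gives f(n) = -3n^3 - 4n^2 + 3n - 1.
Evaluating at n = -3: f(-3) = 35.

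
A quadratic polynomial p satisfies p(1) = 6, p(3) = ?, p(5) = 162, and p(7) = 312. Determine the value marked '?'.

On equispaced nodes a degree-2 polynomial has vanishing third forward difference, so
  - p(1) + 3·p(3) - 3·p(5) + p(7) = 0.
Substituting the known values and solving for p(3):
  3·p(3) = 180
  p(3) = 60.

60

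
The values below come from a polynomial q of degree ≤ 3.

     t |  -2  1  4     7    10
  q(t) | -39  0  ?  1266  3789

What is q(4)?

The 4 known points determine the degree-3 polynomial uniquely.
Write q(t) = at^3 + bt^2 + ct + d. Substituting each data point gives a linear system:
  -8a + 4b - 2c + d = -39
  a + b + c + d = 0
  343a + 49b + 7c + d = 1266
  1000a + 100b + 10c + d = 3789
Solving the system yields a = 4, b = -2, c = -1, d = -1.
So q(t) = 4t^3 - 2t^2 - t - 1.
Then q(4) = 219.

219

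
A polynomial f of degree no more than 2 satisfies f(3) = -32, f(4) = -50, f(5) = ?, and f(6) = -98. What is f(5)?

On equispaced nodes a degree-2 polynomial has vanishing third forward difference, so
  - f(3) + 3·f(4) - 3·f(5) + f(6) = 0.
Substituting the known values and solving for f(5):
  -3·f(5) = 216
  f(5) = -72.

-72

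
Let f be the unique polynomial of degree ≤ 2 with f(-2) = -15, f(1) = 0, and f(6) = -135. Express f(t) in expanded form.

Write f(t) = at^2 + bt + c. Substituting each data point gives a linear system:
  4a - 2b + c = -15
  a + b + c = 0
  36a + 6b + c = -135
Solving the system yields a = -4, b = 1, c = 3.
So f(t) = -4t² + t + 3.
Check: f(1) = 0. ✓

f(t) = -4t^2 + t + 3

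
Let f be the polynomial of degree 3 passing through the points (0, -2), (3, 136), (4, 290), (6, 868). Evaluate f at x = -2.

Using the Lagrange interpolation formula with nodes 0, 3, 4, 6:
  L_0(x) = (x - 3)(x - 4)(x - 6) / -72
  L_1(x) = x(x - 4)(x - 6) / 9
  L_2(x) = x(x - 3)(x - 6) / -8
  L_3(x) = x(x - 3)(x - 4) / 36
Then f(x) = -2·L_0(x) + 136·L_1(x) + 290·L_2(x) + 868·L_3(x).
Expanding and collecting terms gives f(x) = 3x^3 + 6x^2 + x - 2.
Evaluating at x = -2: f(-2) = -4.

-4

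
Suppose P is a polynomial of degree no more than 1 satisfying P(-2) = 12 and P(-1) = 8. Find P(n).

P(n) = -4n + 4

Write P(n) = an + b. Substituting each data point gives a linear system:
  -2a + b = 12
  -a + b = 8
Solving the system yields a = -4, b = 4.
So P(n) = -4n + 4.
Check: P(-1) = 8. ✓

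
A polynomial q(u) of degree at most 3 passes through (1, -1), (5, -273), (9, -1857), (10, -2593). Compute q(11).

-3501

Using the Lagrange interpolation formula with nodes 1, 5, 9, 10:
  L_0(u) = (u - 5)(u - 9)(u - 10) / -288
  L_1(u) = (u - 1)(u - 9)(u - 10) / 80
  L_2(u) = (u - 1)(u - 5)(u - 10) / -32
  L_3(u) = (u - 1)(u - 5)(u - 9) / 45
Then q(u) = -1·L_0(u) - 273·L_1(u) - 1857·L_2(u) - 2593·L_3(u).
Expanding and collecting terms gives q(u) = -3u^3 + 4u^2 + u - 3.
Evaluating at u = 11: q(11) = -3501.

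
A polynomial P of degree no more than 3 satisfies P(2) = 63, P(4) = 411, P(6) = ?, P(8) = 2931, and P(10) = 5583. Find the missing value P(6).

The 4 known points determine the degree-3 polynomial uniquely.
Write P(x) = ax^3 + bx^2 + cx + d. Substituting each data point gives a linear system:
  8a + 4b + 2c + d = 63
  64a + 16b + 4c + d = 411
  512a + 64b + 8c + d = 2931
  1000a + 100b + 10c + d = 5583
Solving the system yields a = 5, b = 6, c = -2, d = 3.
So P(x) = 5x^3 + 6x^2 - 2x + 3.
Then P(6) = 1287.

1287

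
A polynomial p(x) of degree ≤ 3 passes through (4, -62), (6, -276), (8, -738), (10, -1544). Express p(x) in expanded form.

Write p(x) = ax^3 + bx^2 + cx + d. Substituting each data point gives a linear system:
  64a + 16b + 4c + d = -62
  216a + 36b + 6c + d = -276
  512a + 64b + 8c + d = -738
  1000a + 100b + 10c + d = -1544
Solving the system yields a = -2, b = 5, c = -5, d = 6.
So p(x) = -2x³ + 5x² - 5x + 6.
Check: p(6) = -276. ✓

p(x) = -2x^3 + 5x^2 - 5x + 6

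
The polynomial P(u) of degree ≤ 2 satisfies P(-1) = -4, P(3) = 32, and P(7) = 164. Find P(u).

P(u) = 3u^2 + 3u - 4

Write P(u) = au^2 + bu + c. Substituting each data point gives a linear system:
  a - b + c = -4
  9a + 3b + c = 32
  49a + 7b + c = 164
Solving the system yields a = 3, b = 3, c = -4.
So P(u) = 3u² + 3u - 4.
Check: P(3) = 32. ✓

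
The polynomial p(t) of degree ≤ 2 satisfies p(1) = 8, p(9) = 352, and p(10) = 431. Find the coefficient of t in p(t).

Write p(t) = at^2 + bt + c. Substituting each data point gives a linear system:
  a + b + c = 8
  81a + 9b + c = 352
  100a + 10b + c = 431
Solving the system yields a = 4, b = 3, c = 1.
So p(t) = 4t^2 + 3t + 1.
The coefficient of t is 3.

3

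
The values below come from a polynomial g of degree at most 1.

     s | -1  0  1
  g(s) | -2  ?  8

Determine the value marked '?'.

3

The 2 known points determine the degree-1 polynomial uniquely.
Write g(s) = as + b. Substituting each data point gives a linear system:
  -a + b = -2
  a + b = 8
Solving the system yields a = 5, b = 3.
So g(s) = 5s + 3.
Then g(0) = 3.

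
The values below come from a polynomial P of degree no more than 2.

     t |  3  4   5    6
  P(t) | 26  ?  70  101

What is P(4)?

45

The 3 known points determine the degree-2 polynomial uniquely.
Write P(t) = at^2 + bt + c. Substituting each data point gives a linear system:
  9a + 3b + c = 26
  25a + 5b + c = 70
  36a + 6b + c = 101
Solving the system yields a = 3, b = -2, c = 5.
So P(t) = 3t² - 2t + 5.
Then P(4) = 45.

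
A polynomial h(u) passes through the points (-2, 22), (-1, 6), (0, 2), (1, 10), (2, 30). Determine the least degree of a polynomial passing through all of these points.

Forward differences of the values at u = -2, -1, 0, 1, 2:
  h  : 22  6  2  10  30
  Δ  : -16  -4  8  20
  Δ^2: 12  12  12
  Δ^3: 0  0
  Δ^4: 0
The second differences are constant (12) and nonzero, while all higher differences vanish, so the minimal degree is 2.

2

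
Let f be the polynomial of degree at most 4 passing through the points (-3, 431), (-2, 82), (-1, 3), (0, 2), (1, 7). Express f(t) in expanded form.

f(t) = 5t^4 - 2t^3 - 2t^2 + 4t + 2

Write f(t) = at^4 + bt^3 + ct^2 + dt + e. Substituting each data point gives a linear system:
  81a - 27b + 9c - 3d + e = 431
  16a - 8b + 4c - 2d + e = 82
  a - b + c - d + e = 3
  e = 2
  a + b + c + d + e = 7
Solving the system yields a = 5, b = -2, c = -2, d = 4, e = 2.
So f(t) = 5t^4 - 2t^3 - 2t^2 + 4t + 2.
Check: f(-2) = 82. ✓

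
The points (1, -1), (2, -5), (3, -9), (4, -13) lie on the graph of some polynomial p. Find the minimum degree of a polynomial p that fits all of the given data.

Forward differences of the values at t = 1, 2, 3, 4:
  p  : -1  -5  -9  -13
  Δ  : -4  -4  -4
  Δ^2: 0  0
  Δ^3: 0
The first differences are constant (-4) and nonzero, while all higher differences vanish, so the minimal degree is 1.

1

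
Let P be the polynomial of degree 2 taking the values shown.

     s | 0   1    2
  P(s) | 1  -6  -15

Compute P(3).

-26

Forward differences of the values at s = 0, 1, 2:
  P  : 1  -6  -15
  Δ  : -7  -9
  Δ^2: -2
The second differences are constant, confirming degree 2.
Interpolating (Newton forward form) and evaluating at s = 3 gives P(3) = -26.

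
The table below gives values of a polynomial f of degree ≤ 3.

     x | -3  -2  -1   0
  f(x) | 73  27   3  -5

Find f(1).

Using the Lagrange interpolation formula with nodes -3, -2, -1, 0:
  L_0(x) = (x + 2)(x + 1)x / -6
  L_1(x) = (x + 3)(x + 1)x / 2
  L_2(x) = (x + 3)(x + 2)x / -2
  L_3(x) = (x + 3)(x + 2)(x + 1) / 6
Then f(x) = 73·L_0(x) + 27·L_1(x) + 3·L_2(x) - 5·L_3(x).
Expanding and collecting terms gives f(x) = -x^3 + 5x^2 - 2x - 5.
Evaluating at x = 1: f(1) = -3.

-3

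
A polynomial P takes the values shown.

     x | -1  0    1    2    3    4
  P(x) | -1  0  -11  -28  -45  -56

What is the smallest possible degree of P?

Forward differences of the values at x = -1, 0, 1, 2, 3, 4:
  P  : -1  0  -11  -28  -45  -56
  Δ  : 1  -11  -17  -17  -11
  Δ^2: -12  -6  0  6
  Δ^3: 6  6  6
  Δ^4: 0  0
  Δ^5: 0
The third differences are constant (6) and nonzero, while all higher differences vanish, so the minimal degree is 3.

3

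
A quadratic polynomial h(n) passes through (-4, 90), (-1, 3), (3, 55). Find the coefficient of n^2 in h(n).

Write h(n) = an^2 + bn + c. Substituting each data point gives a linear system:
  16a - 4b + c = 90
  a - b + c = 3
  9a + 3b + c = 55
Solving the system yields a = 6, b = 1, c = -2.
So h(n) = 6n^2 + n - 2.
The leading coefficient is 6.

6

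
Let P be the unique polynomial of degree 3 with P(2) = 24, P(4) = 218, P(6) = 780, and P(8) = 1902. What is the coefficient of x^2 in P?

-2

Write P(x) = ax^3 + bx^2 + cx + d. Substituting each data point gives a linear system:
  8a + 4b + 2c + d = 24
  64a + 16b + 4c + d = 218
  216a + 36b + 6c + d = 780
  512a + 64b + 8c + d = 1902
Solving the system yields a = 4, b = -2, c = -3, d = 6.
So P(x) = 4x^3 - 2x^2 - 3x + 6.
The coefficient of x^2 is -2.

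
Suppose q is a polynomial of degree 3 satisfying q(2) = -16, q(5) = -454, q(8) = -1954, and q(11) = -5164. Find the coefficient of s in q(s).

Write q(s) = as^3 + bs^2 + cs + d. Substituting each data point gives a linear system:
  8a + 4b + 2c + d = -16
  125a + 25b + 5c + d = -454
  512a + 64b + 8c + d = -1954
  1331a + 121b + 11c + d = -5164
Solving the system yields a = -4, b = 1, c = 3, d = 6.
So q(s) = -4s³ + s² + 3s + 6.
The coefficient of s is 3.

3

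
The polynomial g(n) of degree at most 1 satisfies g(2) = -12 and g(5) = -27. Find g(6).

-32

Write g(n) = an + b. Substituting each data point gives a linear system:
  2a + b = -12
  5a + b = -27
Solving the system yields a = -5, b = -2.
So g(n) = -5n - 2.
Then g(6) = -32.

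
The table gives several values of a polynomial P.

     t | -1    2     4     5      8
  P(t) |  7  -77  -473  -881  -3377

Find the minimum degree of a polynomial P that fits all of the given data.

3

Divided differences on the nodes -1, 2, 4, 5, 8:
  order 0: 7  -77  -473  -881  -3377
  order 1: -28  -198  -408  -832
  order 2: -34  -70  -106
  order 3: -6  -6
  order 4: 0
The order-3 divided differences are all -6 (nonzero) and every higher order vanishes, so the data lies on a polynomial of degree exactly 3.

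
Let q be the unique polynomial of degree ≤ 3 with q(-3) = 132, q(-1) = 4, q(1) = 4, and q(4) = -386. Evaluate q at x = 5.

-764

Using the Lagrange interpolation formula with nodes -3, -1, 1, 4:
  L_0(x) = (x + 1)(x - 1)(x - 4) / -56
  L_1(x) = (x + 3)(x - 1)(x - 4) / 20
  L_2(x) = (x + 3)(x + 1)(x - 4) / -24
  L_3(x) = (x + 3)(x + 1)(x - 1) / 105
Then q(x) = 132·L_0(x) + 4·L_1(x) + 4·L_2(x) - 386·L_3(x).
Expanding and collecting terms gives q(x) = -6x^3 - 2x^2 + 6x + 6.
Evaluating at x = 5: q(5) = -764.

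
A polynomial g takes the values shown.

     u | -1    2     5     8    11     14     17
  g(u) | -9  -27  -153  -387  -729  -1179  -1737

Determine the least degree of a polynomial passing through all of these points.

Forward differences of the values at u = -1, 2, 5, 8, 11, 14, 17:
  g  : -9  -27  -153  -387  -729  -1179  -1737
  Δ  : -18  -126  -234  -342  -450  -558
  Δ^2: -108  -108  -108  -108  -108
  Δ^3: 0  0  0  0
  Δ^4: 0  0  0
  Δ^5: 0  0
  Δ^6: 0
The second differences are constant (-108) and nonzero, while all higher differences vanish, so the minimal degree is 2.

2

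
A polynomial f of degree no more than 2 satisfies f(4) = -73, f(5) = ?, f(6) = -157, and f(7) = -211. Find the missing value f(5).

-111

The 3 known points determine the degree-2 polynomial uniquely.
Write f(x) = ax^2 + bx + c. Substituting each data point gives a linear system:
  16a + 4b + c = -73
  36a + 6b + c = -157
  49a + 7b + c = -211
Solving the system yields a = -4, b = -2, c = -1.
So f(x) = -4x² - 2x - 1.
Then f(5) = -111.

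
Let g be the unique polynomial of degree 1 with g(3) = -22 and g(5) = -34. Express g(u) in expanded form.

g(u) = -6u - 4

Write g(u) = au + b. Substituting each data point gives a linear system:
  3a + b = -22
  5a + b = -34
Solving the system yields a = -6, b = -4.
So g(u) = -6u - 4.
Check: g(5) = -34. ✓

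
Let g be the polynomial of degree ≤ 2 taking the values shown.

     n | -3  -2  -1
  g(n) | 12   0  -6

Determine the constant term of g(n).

Write g(n) = an^2 + bn + c. Substituting each data point gives a linear system:
  9a - 3b + c = 12
  4a - 2b + c = 0
  a - b + c = -6
Solving the system yields a = 3, b = 3, c = -6.
So g(n) = 3n^2 + 3n - 6.
The constant term is -6.

-6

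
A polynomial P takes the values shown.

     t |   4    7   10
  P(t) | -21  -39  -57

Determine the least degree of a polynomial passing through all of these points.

1

Forward differences of the values at t = 4, 7, 10:
  P  : -21  -39  -57
  Δ  : -18  -18
  Δ^2: 0
The first differences are constant (-18) and nonzero, while all higher differences vanish, so the minimal degree is 1.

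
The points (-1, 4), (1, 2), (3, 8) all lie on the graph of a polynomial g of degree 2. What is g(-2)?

8

Forward differences of the values at n = -1, 1, 3:
  g  : 4  2  8
  Δ  : -2  6
  Δ^2: 8
The second differences are constant, confirming degree 2.
Interpolating (Newton forward form) and evaluating at n = -2 gives g(-2) = 8.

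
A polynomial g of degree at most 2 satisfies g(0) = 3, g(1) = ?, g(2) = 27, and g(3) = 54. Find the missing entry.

10

The 3 known points determine the degree-2 polynomial uniquely.
Write g(s) = as^2 + bs + c. Substituting each data point gives a linear system:
  c = 3
  4a + 2b + c = 27
  9a + 3b + c = 54
Solving the system yields a = 5, b = 2, c = 3.
So g(s) = 5s^2 + 2s + 3.
Then g(1) = 10.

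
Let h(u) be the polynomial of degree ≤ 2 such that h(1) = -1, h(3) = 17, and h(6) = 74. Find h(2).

6

Using the Lagrange interpolation formula with nodes 1, 3, 6:
  L_0(u) = (u - 3)(u - 6) / 10
  L_1(u) = (u - 1)(u - 6) / -6
  L_2(u) = (u - 1)(u - 3) / 15
Then h(u) = -1·L_0(u) + 17·L_1(u) + 74·L_2(u).
Expanding and collecting terms gives h(u) = 2u^2 + u - 4.
Evaluating at u = 2: h(2) = 6.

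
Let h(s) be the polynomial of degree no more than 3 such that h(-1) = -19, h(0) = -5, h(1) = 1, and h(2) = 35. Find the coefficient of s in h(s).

4

Write h(s) = as^3 + bs^2 + cs + d. Substituting each data point gives a linear system:
  -a + b - c + d = -19
  d = -5
  a + b + c + d = 1
  8a + 4b + 2c + d = 35
Solving the system yields a = 6, b = -4, c = 4, d = -5.
So h(s) = 6s^3 - 4s^2 + 4s - 5.
The coefficient of s is 4.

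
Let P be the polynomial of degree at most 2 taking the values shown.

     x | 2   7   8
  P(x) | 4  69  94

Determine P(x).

P(x) = 2x^2 - 5x + 6

Write P(x) = ax^2 + bx + c. Substituting each data point gives a linear system:
  4a + 2b + c = 4
  49a + 7b + c = 69
  64a + 8b + c = 94
Solving the system yields a = 2, b = -5, c = 6.
So P(x) = 2x^2 - 5x + 6.
Check: P(7) = 69. ✓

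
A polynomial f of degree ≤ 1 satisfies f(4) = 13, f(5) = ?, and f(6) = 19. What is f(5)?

16

On equispaced nodes a degree-1 polynomial has vanishing second forward difference, so
  f(4) - 2·f(5) + f(6) = 0.
Substituting the known values and solving for f(5):
  -2·f(5) = -32
  f(5) = 16.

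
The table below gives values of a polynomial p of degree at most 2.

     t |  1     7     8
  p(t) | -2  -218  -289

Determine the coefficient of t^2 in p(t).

Write p(t) = at^2 + bt + c. Substituting each data point gives a linear system:
  a + b + c = -2
  49a + 7b + c = -218
  64a + 8b + c = -289
Solving the system yields a = -5, b = 4, c = -1.
So p(t) = -5t^2 + 4t - 1.
The leading coefficient is -5.

-5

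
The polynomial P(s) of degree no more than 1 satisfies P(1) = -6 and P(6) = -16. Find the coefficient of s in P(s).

-2

Write P(s) = as + b. Substituting each data point gives a linear system:
  a + b = -6
  6a + b = -16
Solving the system yields a = -2, b = -4.
So P(s) = -2s - 4.
The leading coefficient is -2.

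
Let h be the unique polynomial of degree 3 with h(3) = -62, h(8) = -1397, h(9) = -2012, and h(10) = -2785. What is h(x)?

h(x) = -3x^3 + 2x^2 + 2x - 5

Write h(x) = ax^3 + bx^2 + cx + d. Substituting each data point gives a linear system:
  27a + 9b + 3c + d = -62
  512a + 64b + 8c + d = -1397
  729a + 81b + 9c + d = -2012
  1000a + 100b + 10c + d = -2785
Solving the system yields a = -3, b = 2, c = 2, d = -5.
So h(x) = -3x^3 + 2x^2 + 2x - 5.
Check: h(3) = -62. ✓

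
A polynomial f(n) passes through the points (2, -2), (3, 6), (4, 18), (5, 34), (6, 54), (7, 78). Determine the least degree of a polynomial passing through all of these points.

Forward differences of the values at n = 2, 3, 4, 5, 6, 7:
  f  : -2  6  18  34  54  78
  Δ  : 8  12  16  20  24
  Δ^2: 4  4  4  4
  Δ^3: 0  0  0
  Δ^4: 0  0
  Δ^5: 0
The second differences are constant (4) and nonzero, while all higher differences vanish, so the minimal degree is 2.

2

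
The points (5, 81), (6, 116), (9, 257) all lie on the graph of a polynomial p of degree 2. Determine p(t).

p(t) = 3t^2 + 2t - 4

Using the Lagrange interpolation formula with nodes 5, 6, 9:
  L_0(t) = (t - 6)(t - 9) / 4
  L_1(t) = (t - 5)(t - 9) / -3
  L_2(t) = (t - 5)(t - 6) / 12
Then p(t) = 81·L_0(t) + 116·L_1(t) + 257·L_2(t).
Expanding and collecting terms gives p(t) = 3t² + 2t - 4.
Check: p(5) = 81. ✓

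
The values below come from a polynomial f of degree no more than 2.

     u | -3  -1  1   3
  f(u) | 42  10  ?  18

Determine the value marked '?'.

2

On equispaced nodes a degree-2 polynomial has vanishing third forward difference, so
  - f(-3) + 3·f(-1) - 3·f(1) + f(3) = 0.
Substituting the known values and solving for f(1):
  -3·f(1) = -6
  f(1) = 2.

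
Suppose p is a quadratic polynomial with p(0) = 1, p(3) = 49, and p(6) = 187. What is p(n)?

p(n) = 5n^2 + n + 1

Write p(n) = an^2 + bn + c. Substituting each data point gives a linear system:
  c = 1
  9a + 3b + c = 49
  36a + 6b + c = 187
Solving the system yields a = 5, b = 1, c = 1.
So p(n) = 5n^2 + n + 1.
Check: p(6) = 187. ✓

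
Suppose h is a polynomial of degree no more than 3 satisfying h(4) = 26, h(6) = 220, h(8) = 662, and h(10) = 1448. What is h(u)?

h(u) = 2u^3 - 5u^2 - 5u - 2

Write h(u) = au^3 + bu^2 + cu + d. Substituting each data point gives a linear system:
  64a + 16b + 4c + d = 26
  216a + 36b + 6c + d = 220
  512a + 64b + 8c + d = 662
  1000a + 100b + 10c + d = 1448
Solving the system yields a = 2, b = -5, c = -5, d = -2.
So h(u) = 2u³ - 5u² - 5u - 2.
Check: h(8) = 662. ✓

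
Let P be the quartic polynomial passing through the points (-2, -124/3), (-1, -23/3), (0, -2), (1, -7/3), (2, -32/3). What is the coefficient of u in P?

1

Write P(u) = au^4 + bu^3 + cu^2 + du + e. Substituting each data point gives a linear system:
  16a - 8b + 4c - 2d + e = -124/3
  a - b + c - d + e = -23/3
  e = -2
  a + b + c + d + e = -7/3
  16a + 8b + 4c + 2d + e = -32/3
Solving the system yields a = -1, b = 5/3, c = -2, d = 1, e = -2.
So P(u) = -u⁴ + (5/3)u³ - 2u² + u - 2.
The coefficient of u is 1.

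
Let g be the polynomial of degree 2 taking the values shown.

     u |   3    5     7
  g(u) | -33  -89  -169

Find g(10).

-334

Write g(u) = au^2 + bu + c. Substituting each data point gives a linear system:
  9a + 3b + c = -33
  25a + 5b + c = -89
  49a + 7b + c = -169
Solving the system yields a = -3, b = -4, c = 6.
So g(u) = -3u^2 - 4u + 6.
Then g(10) = -334.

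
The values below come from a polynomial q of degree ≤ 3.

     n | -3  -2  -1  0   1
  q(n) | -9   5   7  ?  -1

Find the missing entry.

The 4 known points determine the degree-3 polynomial uniquely.
Write q(n) = an^3 + bn^2 + cn + d. Substituting each data point gives a linear system:
  -27a + 9b - 3c + d = -9
  -8a + 4b - 2c + d = 5
  -a + b - c + d = 7
  a + b + c + d = -1
Solving the system yields a = 1, b = 0, c = -5, d = 3.
So q(n) = n³ - 5n + 3.
Then q(0) = 3.

3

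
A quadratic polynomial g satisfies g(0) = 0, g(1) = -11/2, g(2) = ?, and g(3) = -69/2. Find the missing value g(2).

On equispaced nodes a degree-2 polynomial has vanishing third forward difference, so
  - g(0) + 3·g(1) - 3·g(2) + g(3) = 0.
Substituting the known values and solving for g(2):
  -3·g(2) = 51
  g(2) = -17.

-17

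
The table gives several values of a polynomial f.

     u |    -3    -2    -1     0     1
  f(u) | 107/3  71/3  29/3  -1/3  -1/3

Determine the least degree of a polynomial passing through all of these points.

3

Forward differences of the values at u = -3, -2, -1, 0, 1:
  f  : 107/3  71/3  29/3  -1/3  -1/3
  Δ  : -12  -14  -10  0
  Δ^2: -2  4  10
  Δ^3: 6  6
  Δ^4: 0
The third differences are constant (6) and nonzero, while all higher differences vanish, so the minimal degree is 3.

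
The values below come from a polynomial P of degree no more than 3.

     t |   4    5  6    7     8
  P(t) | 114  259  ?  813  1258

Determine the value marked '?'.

The 4 known points determine the degree-3 polynomial uniquely.
Write P(t) = at^3 + bt^2 + ct + d. Substituting each data point gives a linear system:
  64a + 16b + 4c + d = 114
  125a + 25b + 5c + d = 259
  343a + 49b + 7c + d = 813
  512a + 64b + 8c + d = 1258
Solving the system yields a = 3, b = -4, c = -2, d = -6.
So P(t) = 3t^3 - 4t^2 - 2t - 6.
Then P(6) = 486.

486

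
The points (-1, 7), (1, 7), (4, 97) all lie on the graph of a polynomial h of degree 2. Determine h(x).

h(x) = 6x^2 + 1

Write h(x) = ax^2 + bx + c. Substituting each data point gives a linear system:
  a - b + c = 7
  a + b + c = 7
  16a + 4b + c = 97
Solving the system yields a = 6, b = 0, c = 1.
So h(x) = 6x² + 1.
Check: h(4) = 97. ✓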